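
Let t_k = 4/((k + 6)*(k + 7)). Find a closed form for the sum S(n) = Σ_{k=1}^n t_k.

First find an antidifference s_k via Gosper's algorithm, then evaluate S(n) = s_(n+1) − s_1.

The ratio is (k + 6)/(k + 8).
Normal form (A,B,C) = (k + 6, k + 8, 1).
Key eq: (k + 6)·f(k+1) = (k + 7)·f(k) + (1).
From deg A=1, deg B=1, deg C=0: d=1.
Solve for f: f(k) = k/6 (degree 1 ≤ 1).
R(k) = B(k−1)·f(k)/C(k) = k*(k + 7)/6; s_k = R·t_k = 2*k/(3*(k + 6)).
Check: Δs_k = 4/(k**2 + 13*k + 42). ✓
s_(n+1) = 2*(n + 1)/(3*(n + 7)) and s_(1) = 2/21, so S(n) = 4*n/(7*(n + 7)).

S(n) = 4*n/(7*(n + 7))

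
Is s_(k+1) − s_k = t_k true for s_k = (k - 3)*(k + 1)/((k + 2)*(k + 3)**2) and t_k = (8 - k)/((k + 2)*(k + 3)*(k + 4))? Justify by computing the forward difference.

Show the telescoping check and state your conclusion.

s_(k+1) = (k - 2)*(k + 2)/((k + 3)*(k + 4)**2)
s_(k+1) − s_k = (-(k - 3)*(k + 1)*(k + 4)**2 + (k - 2)*(k + 2)**2*(k + 3))/((k + 2)*(k + 3)**2*(k + 4)**2)
(s_(k+1) − s_k) − t_k = 4*(k**2 - 2*k - 18)/(k**5 + 16*k**4 + 101*k**3 + 314*k**2 + 480*k + 288)

Invalid: residual 4*(k**2 - 2*k - 18)/(k**5 + 16*k**4 + 101*k**3 + 314*k**2 + 480*k + 288) ≠ 0.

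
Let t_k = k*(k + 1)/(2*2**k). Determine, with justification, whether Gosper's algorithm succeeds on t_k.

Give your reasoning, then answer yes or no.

Ratio r(k) = (k + 2)/(2*k).
A = 1/2, B = 1, C = k**2 + k.
f must satisfy (1/2)·f(k+1) − (1)·f(k) = k**2 + k.
Degrees (0,0,2) ⇒ d ≤ 2.
Solve for f: f(k) = -2*(k**2 + 3*k + 4) (degree 2 ≤ 2).
R(k) = B(k−1)·f(k)/C(k) = -2*(k**2 + 3*k + 4)/(k*(k + 1)); s_k = R·t_k = -(k**2 + 3*k + 4)/2**k.
Δs = k*(k + 1)/(2*2**k), as required.

Yes. s_k = -(k**2 + 3*k + 4)/2**k.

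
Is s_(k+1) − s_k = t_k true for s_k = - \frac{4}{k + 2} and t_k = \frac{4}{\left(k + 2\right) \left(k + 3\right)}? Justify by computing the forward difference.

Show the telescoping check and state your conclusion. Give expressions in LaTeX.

Valid: the claim telescopes to t_k.

s_(k+1) = -4/(k + 3)
s_(k+1) − s_k = 4/((k + 2)*(k + 3))
(s_(k+1) − s_k) − t_k = 0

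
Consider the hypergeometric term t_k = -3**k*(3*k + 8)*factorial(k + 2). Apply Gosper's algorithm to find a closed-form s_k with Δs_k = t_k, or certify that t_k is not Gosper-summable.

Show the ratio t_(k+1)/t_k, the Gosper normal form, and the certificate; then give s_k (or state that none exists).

Step 1: r(k) = 3*(k + 3)*(3*k + 11)/(3*k + 8).
A = 3*k + 9, B = 1, C = k + 8/3.
Set up (3*k + 9)·f(k+1) − (1)·f(k) − (k + 8/3) = 0.
d = 0 from the (1,0,1) case.
A polynomial solution: f(k) = 1/3.
Certificate R = B(k−1)f/C = 1/(3*k + 8) gives s_k = -3**k*factorial(k + 2).
s_(k+1) − s_k = -3**k*(3*k + 8)*factorial(k + 2) = t_k.

s_k = -3**k*factorial(k + 2)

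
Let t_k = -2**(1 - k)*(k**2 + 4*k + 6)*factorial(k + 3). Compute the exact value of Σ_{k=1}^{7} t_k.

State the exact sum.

Σ = -5613204

r(k) = (k + 4)*(4*k + (k + 1)**2 + 10)/(2*(k**2 + 4*k + 6)) after simplifying.
A = k/2 + 2, B = 1, C = k**2 + 4*k + 6.
Need (k/2 + 2)·f(k+1) − (1)·f(k) = k**2 + 4*k + 6.
From deg A=1, deg B=0, deg C=2: d=1.
Solving with deg f ≤ 1: f(k) = 2*(k + 1).
R(k) = B(k−1)·f(k)/C(k) = 2*(k + 1)/(k**2 + 4*k + 6); s_k = R·t_k = -2**(2 - k)*(k + 1)*factorial(k + 3).
Check: Δs_k = -2**(1 - k)*(k**2 + 4*k + 6)*factorial(k + 3). ✓
Telescoping: Σ = s_(8) − s_(1) = -5613300 − (-96) = -5613204.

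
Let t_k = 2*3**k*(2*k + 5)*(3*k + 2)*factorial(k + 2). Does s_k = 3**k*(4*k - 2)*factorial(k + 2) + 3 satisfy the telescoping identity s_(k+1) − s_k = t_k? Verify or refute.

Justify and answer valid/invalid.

s_(k+1) = 3**(k + 1)*(4*k + 2)*factorial(k + 3) + 3
s_(k+1) − s_k = 2*3**k*(2*k + 5)*(3*k + 2)*factorial(k + 2)
(s_(k+1) − s_k) − t_k = 0

valid (s_(k+1) − s_k reduces to t_k)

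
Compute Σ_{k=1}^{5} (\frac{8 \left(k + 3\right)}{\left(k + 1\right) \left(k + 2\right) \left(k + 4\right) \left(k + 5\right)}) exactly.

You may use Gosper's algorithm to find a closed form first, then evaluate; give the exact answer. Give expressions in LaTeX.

Compute t_(k+1)/t_k: get (k + 1)*(k + 4)**2/((k + 3)**2*(k + 6)).
Normal form (A,B,C) = (k + 1, k + 6, k**2 + 6*k + 9).
Solve (k + 1)·f(k+1) − (k + 5)·f(k) = k**2 + 6*k + 9.
deg f ≤ 4 (via 1,1,2).
Match coefficients ⇒ f(k) = k*(k + 2)*(k + 3)*(k + 5)/8.
So s_k = (B(k−1)f/C)·t_k = (k*(k + 2)*(k + 5)**2/(8*(k + 3)))·t_k = k*(k + 5)/(k**2 + 5*k + 4).
Δs = 8*(k + 3)/(k**4 + 12*k**3 + 49*k**2 + 78*k + 40), as required.
Telescoping: Σ = s_(6) − s_(1) = 33/35 − (3/5) = 12/35.

Σ = 12/35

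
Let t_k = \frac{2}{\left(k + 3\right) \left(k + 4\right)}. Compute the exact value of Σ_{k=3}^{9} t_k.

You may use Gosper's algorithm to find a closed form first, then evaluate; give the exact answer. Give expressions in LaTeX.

Σ = 7/39

r(k) = (k + 3)/(k + 5) after simplifying.
Gosper form: A/B · C(k+1)/C(k) with A=k + 3, B=k + 5, C=1.
Need (k + 3)·f(k+1) − (k + 4)·f(k) = 1.
Degrees (1,1,0) ⇒ d ≤ 1.
Solve for f: f(k) = k/3 (degree 1 ≤ 1).
Then R = B(k−1)f/C = k*(k + 4)/3, so s_k = R(k)·t_k = 2*k/(3*(k + 3)).
Δs = 2/(k**2 + 7*k + 12), as required.
Telescoping: Σ = s_(10) − s_(3) = 20/39 − (1/3) = 7/39.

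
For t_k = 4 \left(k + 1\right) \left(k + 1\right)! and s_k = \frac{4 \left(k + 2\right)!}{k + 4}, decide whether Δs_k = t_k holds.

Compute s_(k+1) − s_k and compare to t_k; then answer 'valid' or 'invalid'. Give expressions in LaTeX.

Invalid: residual - \frac{8 \left(k^{2} + 5 k + 3\right) \left(k + 1\right)!}{\left(k + 4\right) \left(k + 5\right)} ≠ 0.

s_(k+1) = 4*factorial(k + 3)/(k + 5)
s_(k+1) − s_k = 4*(k**2 + 6*k + 7)*factorial(k + 2)/((k + 4)*(k + 5))
(s_(k+1) − s_k) − t_k = -8*(k**2 + 5*k + 3)*factorial(k + 1)/((k + 4)*(k + 5))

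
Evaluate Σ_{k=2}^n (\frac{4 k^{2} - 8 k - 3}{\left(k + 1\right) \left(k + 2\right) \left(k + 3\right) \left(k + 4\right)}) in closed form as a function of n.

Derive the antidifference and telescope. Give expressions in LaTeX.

S(n) = \frac{7 n^{3} - 17 n^{2} - 18 n + 28}{20 \left(n^{3} + 9 n^{2} + 26 n + 24\right)}

Step 1: r(k) = (k + 1)*(8*k - 4*(k + 1)**2 + 11)/((k + 5)*(-4*k**2 + 8*k + 3)).
So A=k + 1 and B=k + 5, with C=k**2 - 2*k - 3/4.
Set up (k + 1)·f(k+1) − (k + 4)·f(k) − (k**2 - 2*k - 3/4) = 0.
From deg A=1, deg B=1, deg C=2: d=3.
Solving with deg f ≤ 3: f(k) = k*(k**2 - 18*k - 1)/24.
Certificate R = B(k−1)f/C = k*(k + 4)*(k**2 - 18*k - 1)/(6*(4*k**2 - 8*k - 3)) gives s_k = k*(k**2 - 18*k - 1)/(6*(k + 1)*(k + 2)*(k + 3)).
Check: Δs_k = (4*k**2 - 8*k - 3)/(k**4 + 10*k**3 + 35*k**2 + 50*k + 24). ✓
Σ_(k=2)^n t_k = s_(n+1) − s_(2) = ((n**3 - 15*n**2 - 34*n - 18)/(6*(n**3 + 9*n**2 + 26*n + 24))) − (-11/60), i.e. (7*n**3 - 17*n**2 - 18*n + 28)/(20*(n**3 + 9*n**2 + 26*n + 24)).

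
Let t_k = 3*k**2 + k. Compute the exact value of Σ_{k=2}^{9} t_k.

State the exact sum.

Σ = 896

r(k) = (k + 3*(k + 1)**2 + 1)/(k*(3*k + 1)) after simplifying.
A = 1, B = 1, C = k**2 + k/3.
Key eq: (1)·f(k+1) = (1)·f(k) + (k**2 + k/3).
From deg A=0, deg B=0, deg C=2: d=3.
Match coefficients ⇒ f(k) = k**2*(k - 1)/3.
Get s_k = R·t_k = k**2*(k - 1) with R(k) = B(k−1)f(k)/C(k) = k*(k - 1)/(3*k + 1).
Check: Δs_k = k*(3*k + 1). ✓
Evaluate s at k=10 and k=2: 900 and 4; difference 896.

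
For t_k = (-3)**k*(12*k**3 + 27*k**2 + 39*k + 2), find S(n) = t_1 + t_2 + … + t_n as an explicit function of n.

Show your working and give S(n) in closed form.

The ratio is 3*(-12*k**3 - 63*k**2 - 129*k - 80)/(12*k**3 + 27*k**2 + 39*k + 2).
So A=-3 and B=1, with C=k**3 + 9*k**2/4 + 13*k/4 + 1/6.
Solve (-3)·f(k+1) − (1)·f(k) = k**3 + 9*k**2/4 + 13*k/4 + 1/6.
Bound: deg f ≤ 3.
Match coefficients ⇒ f(k) = -(3*k**3 + 3*k - 4)/12.
So s_k = (B(k−1)f/C)·t_k = (-(3*k**3 + 3*k - 4)/(12*k**3 + 27*k**2 + 39*k + 2))·t_k = (-3)**k*(-3*k**3 - 3*k + 4).
Check: Δs_k = (-3)**k*(12*k**3 + 27*k**2 + 39*k + 2). ✓
s_(n+1) = 3*(-3)**n*(3*n**3 + 9*n**2 + 12*n + 2) and s_(1) = 6, so S(n) = 9*(-3)**n*n**3 + 27*(-3)**n*n**2 + 36*(-3)**n*n + 6*(-3)**n - 6.

S(n) = 9*(-3)**n*n**3 + 27*(-3)**n*n**2 + 36*(-3)**n*n + 6*(-3)**n - 6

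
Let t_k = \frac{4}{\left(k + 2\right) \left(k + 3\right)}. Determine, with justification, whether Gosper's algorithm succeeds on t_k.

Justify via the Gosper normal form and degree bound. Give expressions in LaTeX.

Yes. s_k = \frac{2 k}{k + 2}.

r(k) = (k + 2)/(k + 4) after simplifying.
A = k + 2, B = k + 4, C = 1.
Set up (k + 2)·f(k+1) − (k + 3)·f(k) − (1) = 0.
deg f ≤ 1 (via 1,1,0).
Match coefficients ⇒ f(k) = k/2.
Then R = B(k−1)f/C = k*(k + 3)/2, so s_k = R(k)·t_k = 2*k/(k + 2).
Verify: 4/(k**2 + 5*k + 6) matches t_k.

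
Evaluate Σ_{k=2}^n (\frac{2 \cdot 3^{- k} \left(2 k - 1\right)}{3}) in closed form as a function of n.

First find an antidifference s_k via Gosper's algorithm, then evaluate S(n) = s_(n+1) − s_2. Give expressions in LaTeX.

Step 1: r(k) = (2*k + 1)/(3*(2*k - 1)).
A = 1/3, B = 1, C = k - 1/2.
f must satisfy (1/3)·f(k+1) − (1)·f(k) = k - 1/2.
d = 1 from the (0,0,1) case.
Match coefficients ⇒ f(k) = -3*k/2.
So s_k = (B(k−1)f/C)·t_k = (-3*k/(2*k - 1))·t_k = -2*k/3**k.
Verify: 2*(2*k - 1)/(3*3**k) matches t_k.
s_(n+1) = 2*3**(-n - 1)*(-n - 1) and s_(2) = -4/9, so S(n) = 2*3**(-n - 2)*(2*3**n - 3*n - 3).

S(n) = 2 \cdot 3^{- n - 2} \left(2 \cdot 3^{n} - 3 n - 3\right)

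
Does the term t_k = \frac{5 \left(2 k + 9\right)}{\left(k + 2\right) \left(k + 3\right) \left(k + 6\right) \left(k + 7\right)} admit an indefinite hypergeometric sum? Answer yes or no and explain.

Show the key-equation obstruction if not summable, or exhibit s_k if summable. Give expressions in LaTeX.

Compute t_(k+1)/t_k: get (k + 2)*(k + 6)*(2*k + 11)/((k + 4)*(k + 8)*(2*k + 9)).
Factor: A=k + 2; B=k + 8; C=k**3 + 27*k**2/2 + 121*k/2 + 90.
Set up (k + 2)·f(k+1) − (k + 7)·f(k) − (k**3 + 27*k**2/2 + 121*k/2 + 90) = 0.
Bound: deg f ≤ 5.
Match coefficients ⇒ f(k) = k*(k + 3)*(k + 4)*(k + 5)*(k + 8)/24.
Then R = B(k−1)f/C = k*(k + 3)*(k + 7)*(k + 8)/(12*(2*k + 9)), so s_k = R(k)·t_k = 5*k*(k + 8)/(12*(k**2 + 8*k + 12)).
Check: Δs_k = 5*(2*k + 9)/(k**4 + 18*k**3 + 113*k**2 + 288*k + 252). ✓

Yes. s_k = \frac{5 k \left(k + 8\right)}{12 \left(k^{2} + 8 k + 12\right)}.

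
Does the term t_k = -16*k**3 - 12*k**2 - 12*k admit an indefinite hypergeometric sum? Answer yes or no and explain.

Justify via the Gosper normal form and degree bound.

Yes. s_k = 4*k*(-k**3 + k**2 - k + 1).

Step 1: r(k) = (4*k**3 + 15*k**2 + 21*k + 10)/(k*(4*k**2 + 3*k + 3)).
So A=1 and B=1, with C=k**3 + 3*k**2/4 + 3*k/4.
Solve (1)·f(k+1) − (1)·f(k) = k**3 + 3*k**2/4 + 3*k/4.
Degrees (0,0,3) ⇒ d ≤ 4.
Solve for f: f(k) = k*(k - 1)*(k**2 + 1)/4 (degree 4 ≤ 4).
R(k) = B(k−1)·f(k)/C(k) = (k - 1)*(k**2 + 1)/(4*k**2 + 3*k + 3); s_k = R·t_k = 4*k*(-k**3 + k**2 - k + 1).
Δs = 4*k*(-4*k**2 - 3*k - 3), as required.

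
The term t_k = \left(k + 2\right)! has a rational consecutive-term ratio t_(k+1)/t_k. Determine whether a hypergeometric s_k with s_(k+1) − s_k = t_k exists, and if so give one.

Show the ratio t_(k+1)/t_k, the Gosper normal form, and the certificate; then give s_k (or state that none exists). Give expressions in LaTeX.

Ratio r(k) = k + 3.
Gosper form: A/B · C(k+1)/C(k) with A=k + 3, B=1, C=1.
Solve (k + 3)·f(k+1) − (1)·f(k) = 1.
Bound: deg f ≤ -1.
Bound -1 < 0, so the key equation has no polynomial solution.

not Gosper-summable; s_k does not exist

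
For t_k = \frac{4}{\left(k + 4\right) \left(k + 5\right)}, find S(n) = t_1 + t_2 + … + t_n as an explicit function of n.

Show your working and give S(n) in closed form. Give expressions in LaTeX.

S(n) = \frac{4 n}{5 \left(n + 5\right)}

Compute t_(k+1)/t_k: get (k + 4)/(k + 6).
So A=k + 4 and B=k + 6, with C=1.
Need (k + 4)·f(k+1) − (k + 5)·f(k) = 1.
d = 1 from the (1,1,0) case.
Solve for f: f(k) = k/4 (degree 1 ≤ 1).
So s_k = (B(k−1)f/C)·t_k = (k*(k + 5)/4)·t_k = k/(k + 4).
Verify: 4/(k**2 + 9*k + 20) matches t_k.
Σ_(k=1)^n t_k = s_(n+1) − s_(1) = ((n + 1)/(n + 5)) − (1/5), i.e. 4*n/(5*(n + 5)).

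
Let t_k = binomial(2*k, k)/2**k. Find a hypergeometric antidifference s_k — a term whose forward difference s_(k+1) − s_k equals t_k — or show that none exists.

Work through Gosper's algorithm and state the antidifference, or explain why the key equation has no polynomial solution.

no hypergeometric antidifference exists

t_(k+1)/t_k = (2*k + 1)/(k + 1).
So A=2*k + 1 and B=k + 1, with C=1.
f must satisfy (2*k + 1)·f(k+1) − (k)·f(k) = 1.
Degrees (1,1,0) ⇒ d ≤ -1.
deg f ≤ -1 is impossible — no certificate.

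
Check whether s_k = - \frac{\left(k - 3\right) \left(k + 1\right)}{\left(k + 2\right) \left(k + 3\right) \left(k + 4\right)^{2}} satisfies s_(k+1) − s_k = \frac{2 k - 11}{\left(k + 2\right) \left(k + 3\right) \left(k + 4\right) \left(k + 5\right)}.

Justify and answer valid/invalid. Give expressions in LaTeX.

s_(k+1) = -(k - 2)*(k + 2)/((k + 3)*(k + 4)*(k + 5)**2)
s_(k+1) − s_k = ((k - 3)*(k + 1)*(k + 5)**2 - (k - 2)*(k + 2)**2*(k + 4))/((k + 2)*(k + 3)*(k + 4)**2*(k + 5)**2)
(s_(k+1) − s_k) − t_k = 3*(-3*k**2 + k + 59)/(k**6 + 23*k**5 + 217*k**4 + 1073*k**3 + 2926*k**2 + 4160*k + 2400)

Invalid: residual \frac{3 \left(- 3 k^{2} + k + 59\right)}{k^{6} + 23 k^{5} + 217 k^{4} + 1073 k^{3} + 2926 k^{2} + 4160 k + 2400} ≠ 0.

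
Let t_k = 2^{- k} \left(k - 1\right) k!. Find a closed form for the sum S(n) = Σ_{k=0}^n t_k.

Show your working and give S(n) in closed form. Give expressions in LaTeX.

S(n) = -2 + 2^{- n} \left(n + 1\right)!

Ratio r(k) = k*(k + 1)/(2*(k - 1)).
Gosper form: A/B · C(k+1)/C(k) with A=k/2 + 1/2, B=1, C=k - 1.
Set up (k/2 + 1/2)·f(k+1) − (1)·f(k) − (k - 1) = 0.
Degrees (1,0,1) ⇒ d ≤ 0.
Solving with deg f ≤ 0: f(k) = 2.
Get s_k = R·t_k = 2**(1 - k)*factorial(k) with R(k) = B(k−1)f(k)/C(k) = 2/(k - 1).
s_(k+1) − s_k = (k - 1)*factorial(k)/2**k = t_k.
Σ_(k=0)^n t_k = s_(n+1) − s_(0) = (factorial(n + 1)/2**n) − (2), i.e. -2 + factorial(n + 1)/2**n.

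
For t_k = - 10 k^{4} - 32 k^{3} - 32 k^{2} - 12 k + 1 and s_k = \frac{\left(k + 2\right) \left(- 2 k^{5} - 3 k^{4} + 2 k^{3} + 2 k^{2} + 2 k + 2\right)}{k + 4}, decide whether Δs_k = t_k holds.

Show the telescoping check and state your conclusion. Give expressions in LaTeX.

s_(k+1) = (-2*k**6 - 19*k**5 - 69*k**4 - 120*k**3 - 100*k**2 - 27*k + 9)/(k + 5)
s_(k+1) − s_k = (-10*k**6 - 106*k**5 - 382*k**4 - 616*k**3 - 463*k**2 - 133*k + 16)/(k**2 + 9*k + 20)
(s_(k+1) − s_k) − t_k = 2*(8*k**5 + 69*k**4 + 162*k**3 + 142*k**2 + 49*k - 2)/(k**2 + 9*k + 20)

Invalid: residual \frac{2 \left(8 k^{5} + 69 k^{4} + 162 k^{3} + 142 k^{2} + 49 k - 2\right)}{k^{2} + 9 k + 20} ≠ 0.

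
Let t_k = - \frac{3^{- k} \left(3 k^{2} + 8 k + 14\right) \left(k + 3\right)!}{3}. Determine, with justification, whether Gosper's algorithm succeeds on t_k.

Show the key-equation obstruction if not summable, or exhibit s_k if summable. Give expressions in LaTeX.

Yes. s_k = - 3^{- k} \left(3 k + 2\right) \left(k + 3\right)!.

Compute t_(k+1)/t_k: get (k + 4)*(8*k + 3*(k + 1)**2 + 22)/(3*(3*k**2 + 8*k + 14)).
A = k/3 + 4/3, B = 1, C = k**2 + 8*k/3 + 14/3.
Set up (k/3 + 4/3)·f(k+1) − (1)·f(k) − (k**2 + 8*k/3 + 14/3) = 0.
d = 1 from the (1,0,2) case.
Solving with deg f ≤ 1: f(k) = 3*k + 2.
Then R = B(k−1)f/C = 3*(3*k + 2)/(3*k**2 + 8*k + 14), so s_k = R(k)·t_k = -(3*k + 2)*factorial(k + 3)/3**k.
Δs = -(3*k**2 + 8*k + 14)*factorial(k + 3)/(3*3**k), as required.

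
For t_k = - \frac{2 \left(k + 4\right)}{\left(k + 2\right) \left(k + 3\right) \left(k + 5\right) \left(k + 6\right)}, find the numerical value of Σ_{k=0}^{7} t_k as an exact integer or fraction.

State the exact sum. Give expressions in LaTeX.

t_(k+1)/t_k = (k + 2)*(k + 5)**2/((k + 4)**2*(k + 7)).
Gosper form: A/B · C(k+1)/C(k) with A=k + 2, B=k + 7, C=k**2 + 8*k + 16.
f must satisfy (k + 2)·f(k+1) − (k + 6)·f(k) = k**2 + 8*k + 16.
Bound: deg f ≤ 4.
Match coefficients ⇒ f(k) = k*(k + 3)*(k + 4)*(k + 7)/20.
Then R = B(k−1)f/C = k*(k + 3)*(k + 6)*(k + 7)/(20*(k + 4)), so s_k = R(k)·t_k = k*(-k - 7)/(10*(k**2 + 7*k + 10)).
Δs = 2*(-k - 4)/(k**4 + 16*k**3 + 91*k**2 + 216*k + 180), as required.
Sum = s_(8) − s_(0); s_(8) = -6/65, s_(0) = 0 ⇒ -6/65.

Σ = -6/65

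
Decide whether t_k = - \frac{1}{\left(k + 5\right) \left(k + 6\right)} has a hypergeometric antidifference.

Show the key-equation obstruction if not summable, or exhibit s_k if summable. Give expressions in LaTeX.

Yes. s_k = - \frac{k}{5 k + 25}.

Step 1: r(k) = (k + 5)/(k + 7).
A = k + 5, B = k + 7, C = 1.
Need (k + 5)·f(k+1) − (k + 6)·f(k) = 1.
Bound: deg f ≤ 1.
Solving with deg f ≤ 1: f(k) = k/5.
Certificate R = B(k−1)f/C = k*(k + 6)/5 gives s_k = -k/(5*k + 25).
s_(k+1) − s_k = -1/(k**2 + 11*k + 30) = t_k.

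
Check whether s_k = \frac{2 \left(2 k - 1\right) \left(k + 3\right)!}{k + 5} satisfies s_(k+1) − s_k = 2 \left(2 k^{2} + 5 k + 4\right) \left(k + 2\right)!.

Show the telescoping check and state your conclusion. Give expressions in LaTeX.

s_(k+1) = 2*(2*k + 1)*factorial(k + 4)/(k + 6)
s_(k+1) − s_k = 2*(2*k**3 + 17*k**2 + 38*k + 26)*factorial(k + 3)/((k + 5)*(k + 6))
(s_(k+1) − s_k) − t_k = -4*(2*k**3 + 15*k**2 + 27*k + 21)*factorial(k + 2)/((k + 5)*(k + 6))

Invalid: residual - \frac{4 \left(2 k^{3} + 15 k^{2} + 27 k + 21\right) \left(k + 2\right)!}{\left(k + 5\right) \left(k + 6\right)} ≠ 0.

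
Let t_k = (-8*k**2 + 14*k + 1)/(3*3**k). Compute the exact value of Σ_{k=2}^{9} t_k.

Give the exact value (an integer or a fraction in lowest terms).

Σ = -65240/59049

Step 1: r(k) = (8*k**2 + 2*k - 7)/(3*(8*k**2 - 14*k - 1)).
Factor: A=1/3; B=1; C=k**2 - 7*k/4 - 1/8.
Key eq: (1/3)·f(k+1) = (1)·f(k) + (k**2 - 7*k/4 - 1/8).
Degrees (0,0,2) ⇒ d ≤ 2.
Solve for f: f(k) = -3*k*(4*k - 3)/8 (degree 2 ≤ 2).
Certificate R = B(k−1)f/C = -3*k*(4*k - 3)/(8*k**2 - 14*k - 1) gives s_k = k*(4*k - 3)/3**k.
Check: Δs_k = (-8*k**2 + 14*k + 1)/(3*3**k). ✓
Telescoping: Σ = s_(10) − s_(2) = 370/59049 − (10/9) = -65240/59049.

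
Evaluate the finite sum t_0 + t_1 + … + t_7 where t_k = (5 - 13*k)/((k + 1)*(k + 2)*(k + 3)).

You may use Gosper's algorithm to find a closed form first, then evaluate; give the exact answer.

Step 1: r(k) = (k + 1)*(13*k + 8)/((k + 4)*(13*k - 5)).
Normal form (A,B,C) = (k + 1, k + 4, k - 5/13).
Need (k + 1)·f(k+1) − (k + 3)·f(k) = k - 5/13.
d = 2 from the (1,1,1) case.
Match coefficients ⇒ f(k) = k*(2*k - 7)/13.
So s_k = (B(k−1)f/C)·t_k = (k*(k + 3)*(2*k - 7)/(13*k - 5))·t_k = k*(7 - 2*k)/((k + 1)*(k + 2)).
Check: Δs_k = (5 - 13*k)/(k**3 + 6*k**2 + 11*k + 6). ✓
Σ_(k=0)^(7) t_k = s_(8) − s_(0) = -4/5 − (0) = -4/5.

Σ = -4/5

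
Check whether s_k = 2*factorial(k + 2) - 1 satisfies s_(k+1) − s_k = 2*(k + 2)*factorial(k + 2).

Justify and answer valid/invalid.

s_(k+1) = 2*factorial(k + 3) - 1
s_(k+1) − s_k = 2*(k + 2)*factorial(k + 2)
(s_(k+1) − s_k) − t_k = 0

Valid: the claim telescopes to t_k.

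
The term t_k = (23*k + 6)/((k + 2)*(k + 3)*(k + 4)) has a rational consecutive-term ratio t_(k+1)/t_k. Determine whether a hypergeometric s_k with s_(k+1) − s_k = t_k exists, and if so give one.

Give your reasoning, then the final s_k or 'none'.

s_k = k*(13*k - 4)/(3*(k + 2)*(k + 3))

Ratio r(k) = (k + 2)*(23*k + 29)/((k + 5)*(23*k + 6)).
Take A(k)=k + 2, B(k)=k + 5, C(k)=k + 6/23.
Need (k + 2)·f(k+1) − (k + 4)·f(k) = k + 6/23.
From deg A=1, deg B=1, deg C=1: d=2.
A polynomial solution: f(k) = k*(13*k - 4)/69.
Certificate R = B(k−1)f/C = k*(k + 4)*(13*k - 4)/(3*(23*k + 6)) gives s_k = k*(13*k - 4)/(3*(k + 2)*(k + 3)).
s_(k+1) − s_k = (23*k + 6)/(k**3 + 9*k**2 + 26*k + 24) = t_k.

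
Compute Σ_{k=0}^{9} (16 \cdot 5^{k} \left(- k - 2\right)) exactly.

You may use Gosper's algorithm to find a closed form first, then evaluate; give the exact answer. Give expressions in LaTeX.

Σ = -419921872

The ratio is 5*(k + 3)/(k + 2).
Factor: A=5; B=1; C=k + 2.
Solve (5)·f(k+1) − (1)·f(k) = k + 2.
deg f ≤ 1 (via 0,0,1).
A polynomial solution: f(k) = (4*k + 3)/16.
Certificate R = B(k−1)f/C = (4*k + 3)/(16*(k + 2)) gives s_k = 5**k*(-4*k - 3).
Verify: 16*5**k*(-k - 2) matches t_k.
Σ_(k=0)^(9) t_k = s_(10) − s_(0) = -419921875 − (-3) = -419921872.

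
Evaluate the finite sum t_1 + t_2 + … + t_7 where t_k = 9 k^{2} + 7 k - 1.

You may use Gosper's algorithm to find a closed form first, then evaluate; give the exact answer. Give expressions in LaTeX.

Compute t_(k+1)/t_k: get (9*k**2 + 25*k + 15)/(9*k**2 + 7*k - 1).
Take A(k)=1, B(k)=1, C(k)=k**2 + 7*k/9 - 1/9.
Need (1)·f(k+1) − (1)·f(k) = k**2 + 7*k/9 - 1/9.
deg f ≤ 3 (via 0,0,2).
Match coefficients ⇒ f(k) = k*(3*k**2 - k - 3)/9.
R(k) = B(k−1)·f(k)/C(k) = k*(3*k**2 - k - 3)/(9*k**2 + 7*k - 1); s_k = R·t_k = k*(3*k**2 - k - 3).
Verify: 9*k**2 + 7*k - 1 matches t_k.
Evaluate s at k=8 and k=1: 1448 and -1; difference 1449.

Σ = 1449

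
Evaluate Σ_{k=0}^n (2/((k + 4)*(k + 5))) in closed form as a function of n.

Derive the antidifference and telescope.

Ratio r(k) = (k + 4)/(k + 6).
So A=k + 4 and B=k + 6, with C=1.
Key eq: (k + 4)·f(k+1) = (k + 5)·f(k) + (1).
From deg A=1, deg B=1, deg C=0: d=1.
Coefficient equations give f(k) = k/4.
Get s_k = R·t_k = k/(2*(k + 4)) with R(k) = B(k−1)f(k)/C(k) = k*(k + 5)/4.
Check: Δs_k = 2/(k**2 + 9*k + 20). ✓
Evaluate: s_(n+1) = (n + 1)/(2*(n + 5)); subtract s_(0) = 0 ⇒ S(n) = (n + 1)/(2*(n + 5)).

S(n) = (n + 1)/(2*(n + 5))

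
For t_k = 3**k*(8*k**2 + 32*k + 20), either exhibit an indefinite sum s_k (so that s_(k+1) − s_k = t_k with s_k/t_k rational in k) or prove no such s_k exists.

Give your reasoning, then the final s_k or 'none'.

s_k = 3**k*(4*k**2 + 4*k - 2)

Compute t_(k+1)/t_k: get 3*(2*k**2 + 12*k + 15)/(2*k**2 + 8*k + 5).
A = 3, B = 1, C = k**2 + 4*k + 5/2.
Need (3)·f(k+1) − (1)·f(k) = k**2 + 4*k + 5/2.
From deg A=0, deg B=0, deg C=2: d=2.
A polynomial solution: f(k) = (2*k**2 + 2*k - 1)/4.
Get s_k = R·t_k = 3**k*(4*k**2 + 4*k - 2) with R(k) = B(k−1)f(k)/C(k) = (2*k**2 + 2*k - 1)/(2*(2*k**2 + 8*k + 5)).
Check: Δs_k = 3**k*(8*k**2 + 32*k + 20). ✓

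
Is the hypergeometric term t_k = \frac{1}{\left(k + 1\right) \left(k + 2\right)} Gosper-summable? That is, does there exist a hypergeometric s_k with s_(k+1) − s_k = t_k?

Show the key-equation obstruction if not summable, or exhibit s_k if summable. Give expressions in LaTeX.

Compute t_(k+1)/t_k: get (k + 1)/(k + 3).
Normal form (A,B,C) = (k + 1, k + 3, 1).
f must satisfy (k + 1)·f(k+1) − (k + 2)·f(k) = 1.
Bound: deg f ≤ 1.
Solving with deg f ≤ 1: f(k) = k.
R(k) = B(k−1)·f(k)/C(k) = k*(k + 2); s_k = R·t_k = k/(k + 1).
Check: Δs_k = 1/(k**2 + 3*k + 2). ✓

Yes. s_k = \frac{k}{k + 1}.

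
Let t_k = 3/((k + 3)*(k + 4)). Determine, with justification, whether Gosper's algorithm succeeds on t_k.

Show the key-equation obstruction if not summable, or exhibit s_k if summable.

t_(k+1)/t_k = (k + 3)/(k + 5).
Factor: A=k + 3; B=k + 5; C=1.
Key eq: (k + 3)·f(k+1) = (k + 4)·f(k) + (1).
deg f ≤ 1 (via 1,1,0).
Solving with deg f ≤ 1: f(k) = k/3.
Certificate R = B(k−1)f/C = k*(k + 4)/3 gives s_k = k/(k + 3).
Δs = 3/(k**2 + 7*k + 12), as required.

Yes. s_k = k/(k + 3).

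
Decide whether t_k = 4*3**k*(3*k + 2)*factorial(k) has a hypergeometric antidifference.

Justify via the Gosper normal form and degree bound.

r(k) = 3*(k + 1)*(3*k + 5)/(3*k + 2) after simplifying.
So A=3*k + 3 and B=1, with C=k + 2/3.
Key eq: (3*k + 3)·f(k+1) = (1)·f(k) + (k + 2/3).
d = 0 from the (1,0,1) case.
Coefficient equations give f(k) = 1/3.
Then R = B(k−1)f/C = 1/(3*k + 2), so s_k = R(k)·t_k = 4*3**k*factorial(k).
Verify: 4*3**k*(3*k + 2)*factorial(k) matches t_k.

Yes. s_k = 4*3**k*factorial(k).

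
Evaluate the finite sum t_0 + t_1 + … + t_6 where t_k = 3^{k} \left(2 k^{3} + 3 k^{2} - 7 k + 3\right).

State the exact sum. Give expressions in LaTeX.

Σ = 450519

Step 1: r(k) = 3*(2*k**3 + 9*k**2 + 5*k + 1)/(2*k**3 + 3*k**2 - 7*k + 3).
Normal form (A,B,C) = (3, 1, k**3 + 3*k**2/2 - 7*k/2 + 3/2).
Need (3)·f(k+1) − (1)·f(k) = k**3 + 3*k**2/2 - 7*k/2 + 3/2.
From deg A=0, deg B=0, deg C=3: d=3.
A polynomial solution: f(k) = (k**3 - 3*k**2 + k + 3)/2.
Get s_k = R·t_k = 3**k*(k**3 - 3*k**2 + k + 3) with R(k) = B(k−1)f(k)/C(k) = (k**3 - 3*k**2 + k + 3)/(2*k**3 + 3*k**2 - 7*k + 3).
Verify: 3**k*(2*k**3 + 3*k**2 - 7*k + 3) matches t_k.
Σ_(k=0)^(6) t_k = s_(7) − s_(0) = 450522 − (3) = 450519.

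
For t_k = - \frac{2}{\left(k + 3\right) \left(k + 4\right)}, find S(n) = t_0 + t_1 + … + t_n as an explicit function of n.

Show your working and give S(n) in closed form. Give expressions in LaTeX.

The ratio is (k + 3)/(k + 5).
So A=k + 3 and B=k + 5, with C=1.
Need (k + 3)·f(k+1) − (k + 4)·f(k) = 1.
From deg A=1, deg B=1, deg C=0: d=1.
A polynomial solution: f(k) = k/3.
Get s_k = R·t_k = -2*k/(3*k + 9) with R(k) = B(k−1)f(k)/C(k) = k*(k + 4)/3.
s_(k+1) − s_k = -2/(k**2 + 7*k + 12) = t_k.
Telescope: S(n) = s_(n+1) − s_(0) = 2*(-n - 1)/(3*(n + 4)) − (0) = 2*(-n - 1)/(3*(n + 4)).

S(n) = \frac{2 \left(- n - 1\right)}{3 \left(n + 4\right)}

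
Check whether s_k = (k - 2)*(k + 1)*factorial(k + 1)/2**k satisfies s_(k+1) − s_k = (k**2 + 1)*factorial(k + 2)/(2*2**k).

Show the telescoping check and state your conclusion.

s_(k+1) = (k - 1)*(k + 2)*factorial(k + 2)/(2*2**k)
s_(k+1) − s_k = k*(k**2 + k + 2)*factorial(k + 1)/(2*2**k)
(s_(k+1) − s_k) − t_k = -(k**2 - k + 2)*factorial(k + 1)/(2*2**k)

Invalid: residual -(k**2 - k + 2)*factorial(k + 1)/(2*2**k) ≠ 0.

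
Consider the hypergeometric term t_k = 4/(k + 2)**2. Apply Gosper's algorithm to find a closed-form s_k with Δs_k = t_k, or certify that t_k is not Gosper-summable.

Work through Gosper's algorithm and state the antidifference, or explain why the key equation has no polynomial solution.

none — t_k is not Gosper-summable

r(k) = (k + 2)**2/(k + 3)**2 after simplifying.
Factor: A=k**2 + 4*k + 4; B=k**2 + 6*k + 9; C=1.
Solve (k**2 + 4*k + 4)·f(k+1) − (k**2 + 4*k + 4)·f(k) = 1.
d = 0 from the (2,2,0) case.
f = c0 ⇒ A·f(k+1) − B(k−1)·f(k) − C = -1. The system {-1 = 0} is inconsistent; no antidifference.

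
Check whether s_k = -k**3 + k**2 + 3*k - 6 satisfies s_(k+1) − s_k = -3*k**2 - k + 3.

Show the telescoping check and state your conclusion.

valid; difference matches t_k

s_(k+1) = -k**3 - 2*k**2 + 2*k - 3
s_(k+1) − s_k = -3*k**2 - k + 3
(s_(k+1) − s_k) − t_k = 0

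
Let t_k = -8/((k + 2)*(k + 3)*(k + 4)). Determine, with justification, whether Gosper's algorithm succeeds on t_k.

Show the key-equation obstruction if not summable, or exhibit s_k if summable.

Yes. s_k = 2*k*(-k - 5)/(3*(k + 2)*(k + 3)).

t_(k+1)/t_k = (k + 2)/(k + 5).
Normal form (A,B,C) = (k + 2, k + 5, 1).
Need (k + 2)·f(k+1) − (k + 4)·f(k) = 1.
Bound: deg f ≤ 2.
Solve for f: f(k) = k*(k + 5)/12 (degree 2 ≤ 2).
Get s_k = R·t_k = 2*k*(-k - 5)/(3*(k + 2)*(k + 3)) with R(k) = B(k−1)f(k)/C(k) = k*(k + 4)*(k + 5)/12.
s_(k+1) − s_k = -8/(k**3 + 9*k**2 + 26*k + 24) = t_k.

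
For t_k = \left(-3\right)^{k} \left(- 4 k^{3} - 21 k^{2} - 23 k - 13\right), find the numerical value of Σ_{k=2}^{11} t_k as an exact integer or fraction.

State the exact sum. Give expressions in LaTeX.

Σ = 1142066538

Ratio r(k) = 3*(-4*k**3 - 33*k**2 - 77*k - 61)/(4*k**3 + 21*k**2 + 23*k + 13).
A = -3, B = 1, C = k**3 + 21*k**2/4 + 23*k/4 + 13/4.
Solve (-3)·f(k+1) − (1)·f(k) = k**3 + 21*k**2/4 + 23*k/4 + 13/4.
d = 3 from the (0,0,3) case.
Match coefficients ⇒ f(k) = -(k**3 + 3*k**2 - k + 1)/4.
Get s_k = R·t_k = (-3)**k*(k**3 + 3*k**2 - k + 1) with R(k) = B(k−1)f(k)/C(k) = -(k**3 + 3*k**2 - k + 1)/(4*k**3 + 21*k**2 + 23*k + 13).
Verify: (-3)**k*(-4*k**3 - 21*k**2 - 23*k - 13) matches t_k.
Telescoping: Σ = s_(12) − s_(2) = 1142066709 − (171) = 1142066538.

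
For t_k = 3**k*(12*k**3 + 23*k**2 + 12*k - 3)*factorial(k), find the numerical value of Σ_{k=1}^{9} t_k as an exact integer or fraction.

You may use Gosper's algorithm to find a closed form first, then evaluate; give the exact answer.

r(k) = 3*(12*k**4 + 71*k**3 + 153*k**2 + 138*k + 44)/(12*k**3 + 23*k**2 + 12*k - 3) after simplifying.
A = 3*k + 3, B = 1, C = k**3 + 23*k**2/12 + k - 1/4.
f must satisfy (3*k + 3)·f(k+1) − (1)·f(k) = k**3 + 23*k**2/12 + k - 1/4.
d = 2 from the (1,0,3) case.
Coefficient equations give f(k) = (4*k**2 - 3*k - 3)/12.
Then R = B(k−1)f/C = (4*k**2 - 3*k - 3)/(12*k**3 + 23*k**2 + 12*k - 3), so s_k = R(k)·t_k = 3**k*(4*k**2 - 3*k - 3)*factorial(k).
Δs = 3**k*(12*k**3 + 23*k**2 + 12*k - 3)*factorial(k), as required.
Σ_(k=1)^(9) t_k = s_(10) − s_(1) = 78639663110400 − (-6) = 78639663110406.

Σ = 78639663110406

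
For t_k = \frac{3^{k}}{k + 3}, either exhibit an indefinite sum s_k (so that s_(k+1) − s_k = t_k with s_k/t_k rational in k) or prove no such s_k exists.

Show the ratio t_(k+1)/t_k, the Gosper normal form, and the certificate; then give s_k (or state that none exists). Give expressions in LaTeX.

Compute t_(k+1)/t_k: get 3*(k + 3)/(k + 4).
So A=3*k + 9 and B=k + 4, with C=1.
f must satisfy (3*k + 9)·f(k+1) − (k + 3)·f(k) = 1.
From deg A=1, deg B=1, deg C=0: d=-1.
Bound -1 < 0, so the key equation has no polynomial solution.

none — t_k is not Gosper-summable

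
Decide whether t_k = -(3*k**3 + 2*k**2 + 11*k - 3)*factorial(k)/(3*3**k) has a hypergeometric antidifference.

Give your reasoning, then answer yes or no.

Yes. s_k = -(3*k**2 + 2*k + 4)*factorial(k)/3**k.

r(k) = (3*k**4 + 14*k**3 + 35*k**2 + 37*k + 13)/(3*(3*k**3 + 2*k**2 + 11*k - 3)) after simplifying.
So A=k/3 + 1/3 and B=1, with C=k**3 + 2*k**2/3 + 11*k/3 - 1.
Solve (k/3 + 1/3)·f(k+1) − (1)·f(k) = k**3 + 2*k**2/3 + 11*k/3 - 1.
d = 2 from the (1,0,3) case.
Match coefficients ⇒ f(k) = 3*k**2 + 2*k + 4.
Get s_k = R·t_k = -(3*k**2 + 2*k + 4)*factorial(k)/3**k with R(k) = B(k−1)f(k)/C(k) = 3*(3*k**2 + 2*k + 4)/(3*k**3 + 2*k**2 + 11*k - 3).
s_(k+1) − s_k = -(3*k**3 + 2*k**2 + 11*k - 3)*factorial(k)/(3*3**k) = t_k.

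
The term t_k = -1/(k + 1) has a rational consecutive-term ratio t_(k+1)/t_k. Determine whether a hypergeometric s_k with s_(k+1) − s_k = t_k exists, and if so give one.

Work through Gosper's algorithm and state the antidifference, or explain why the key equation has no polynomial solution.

Step 1: r(k) = (k + 1)/(k + 2).
Normal form (A,B,C) = (k + 1, k + 2, 1).
Need (k + 1)·f(k+1) − (k + 1)·f(k) = 1.
From deg A=1, deg B=1, deg C=0: d=0.
Put f(k) = c0: A·f(k+1) − B(k−1)·f(k) − C = -1; need -1 = 0 — inconsistent ⇒ no f, not summable.

none (Gosper's algorithm certifies no s_k)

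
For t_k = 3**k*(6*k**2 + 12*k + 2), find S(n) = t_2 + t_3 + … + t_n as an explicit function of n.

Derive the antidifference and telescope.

S(n) = 9*3**n*n**2 + 9*3**n*n + 3*3**n - 63

Ratio r(k) = 3*(3*k**2 + 12*k + 10)/(3*k**2 + 6*k + 1).
Factor: A=3; B=1; C=k**2 + 2*k + 1/3.
Solve (3)·f(k+1) − (1)·f(k) = k**2 + 2*k + 1/3.
From deg A=0, deg B=0, deg C=2: d=2.
Match coefficients ⇒ f(k) = (3*k**2 - 3*k + 1)/6.
Then R = B(k−1)f/C = (3*k**2 - 3*k + 1)/(2*(3*k**2 + 6*k + 1)), so s_k = R(k)·t_k = 3**k*(3*k**2 - 3*k + 1).
Verify: 3**k*(6*k**2 + 12*k + 2) matches t_k.
Evaluate: s_(n+1) = 3**(n + 1)*(3*n**2 + 3*n + 1); subtract s_(2) = 63 ⇒ S(n) = 9*3**n*n**2 + 9*3**n*n + 3*3**n - 63.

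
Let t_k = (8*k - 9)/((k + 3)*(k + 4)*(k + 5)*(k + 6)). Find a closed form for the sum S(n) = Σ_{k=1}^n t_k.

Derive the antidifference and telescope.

Compute t_(k+1)/t_k: get (k + 3)*(8*k - 1)/((k + 7)*(8*k - 9)).
So A=k + 3 and B=k + 7, with C=k - 9/8.
Key eq: (k + 3)·f(k+1) = (k + 6)·f(k) + (k - 9/8).
Bound: deg f ≤ 3.
Solving with deg f ≤ 3: f(k) = k*(k**2 + 12*k - 193)/480.
R(k) = B(k−1)·f(k)/C(k) = k*(k + 6)*(k**2 + 12*k - 193)/(60*(8*k - 9)); s_k = R·t_k = k*(k**2 + 12*k - 193)/(60*(k + 3)*(k + 4)*(k + 5)).
Check: Δs_k = (8*k - 9)/(k**4 + 18*k**3 + 119*k**2 + 342*k + 360). ✓
Σ_(k=1)^n t_k = s_(n+1) − s_(1) = ((n**3 + 15*n**2 - 166*n - 180)/(60*(n**3 + 15*n**2 + 74*n + 120))) − (-1/40), i.e. n*(n**2 + 15*n - 22)/(24*(n**3 + 15*n**2 + 74*n + 120)).

S(n) = n*(n**2 + 15*n - 22)/(24*(n**3 + 15*n**2 + 74*n + 120))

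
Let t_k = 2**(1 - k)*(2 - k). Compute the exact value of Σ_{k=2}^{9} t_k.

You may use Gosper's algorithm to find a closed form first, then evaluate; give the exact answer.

Σ = -247/256

Step 1: r(k) = (k - 1)/(2*(k - 2)).
Gosper form: A/B · C(k+1)/C(k) with A=1/2, B=1, C=k - 2.
Set up (1/2)·f(k+1) − (1)·f(k) − (k - 2) = 0.
Degrees (0,0,1) ⇒ d ≤ 1.
Match coefficients ⇒ f(k) = -2*(k - 1).
R(k) = B(k−1)·f(k)/C(k) = -2*(k - 1)/(k - 2); s_k = R·t_k = 2**(2 - k)*(k - 1).
Δs = 2**(1 - k)*(2 - k), as required.
Evaluate s at k=10 and k=2: 9/256 and 1; difference -247/256.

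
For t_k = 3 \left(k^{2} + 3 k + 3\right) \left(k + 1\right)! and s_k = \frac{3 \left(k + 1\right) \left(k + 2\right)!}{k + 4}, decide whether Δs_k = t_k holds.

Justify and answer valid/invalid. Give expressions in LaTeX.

Invalid: residual - \frac{6 \left(k^{3} + 7 k^{2} + 14 k + 11\right) \left(k + 1\right)!}{\left(k + 4\right) \left(k + 5\right)} ≠ 0.

s_(k+1) = 3*(k + 2)*factorial(k + 3)/(k + 5)
s_(k+1) − s_k = 3*(k**3 + 8*k**2 + 20*k + 19)*factorial(k + 2)/((k + 4)*(k + 5))
(s_(k+1) − s_k) − t_k = -6*(k**3 + 7*k**2 + 14*k + 11)*factorial(k + 1)/((k + 4)*(k + 5))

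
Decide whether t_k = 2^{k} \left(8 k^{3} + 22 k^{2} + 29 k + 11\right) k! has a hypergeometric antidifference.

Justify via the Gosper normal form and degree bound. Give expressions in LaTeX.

t_(k+1)/t_k = 2*(8*k**4 + 54*k**3 + 143*k**2 + 167*k + 70)/(8*k**3 + 22*k**2 + 29*k + 11).
Normal form (A,B,C) = (2*k + 2, 1, k**3 + 11*k**2/4 + 29*k/8 + 11/8).
Set up (2*k + 2)·f(k+1) − (1)·f(k) − (k**3 + 11*k**2/4 + 29*k/8 + 11/8) = 0.
Bound: deg f ≤ 2.
Solve for f: f(k) = (4*k**2 + k + 1)/8 (degree 2 ≤ 2).
So s_k = (B(k−1)f/C)·t_k = ((4*k**2 + k + 1)/(8*k**3 + 22*k**2 + 29*k + 11))·t_k = 2**k*(4*k**2 + k + 1)*factorial(k).
Check: Δs_k = 2**k*(8*k**3 + 22*k**2 + 29*k + 11)*factorial(k). ✓

Yes. s_k = 2^{k} \left(4 k^{2} + k + 1\right) k!.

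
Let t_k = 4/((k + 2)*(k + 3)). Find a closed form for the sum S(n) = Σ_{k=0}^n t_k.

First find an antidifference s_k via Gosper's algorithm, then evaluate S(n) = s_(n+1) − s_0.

Step 1: r(k) = (k + 2)/(k + 4).
Take A(k)=k + 2, B(k)=k + 4, C(k)=1.
Need (k + 2)·f(k+1) − (k + 3)·f(k) = 1.
deg f ≤ 1 (via 1,1,0).
Solving with deg f ≤ 1: f(k) = k/2.
Then R = B(k−1)f/C = k*(k + 3)/2, so s_k = R(k)·t_k = 2*k/(k + 2).
Check: Δs_k = 4/(k**2 + 5*k + 6). ✓
Telescope: S(n) = s_(n+1) − s_(0) = 2*(n + 1)/(n + 3) − (0) = 2*(n + 1)/(n + 3).

S(n) = 2*(n + 1)/(n + 3)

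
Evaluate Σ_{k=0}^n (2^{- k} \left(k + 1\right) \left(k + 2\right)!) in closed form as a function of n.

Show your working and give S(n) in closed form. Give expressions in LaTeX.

S(n) = -4 + 2^{- n} \left(n + 3\right)!

r(k) = (k + 2)*(k + 3)/(2*(k + 1)) after simplifying.
Normal form (A,B,C) = (k/2 + 3/2, 1, k + 1).
f must satisfy (k/2 + 3/2)·f(k+1) − (1)·f(k) = k + 1.
From deg A=1, deg B=0, deg C=1: d=0.
Coefficient equations give f(k) = 2.
Then R = B(k−1)f/C = 2/(k + 1), so s_k = R(k)·t_k = 2**(1 - k)*factorial(k + 2).
Check: Δs_k = (k + 1)*factorial(k + 2)/2**k. ✓
Evaluate: s_(n+1) = factorial(n + 3)/2**n; subtract s_(0) = 4 ⇒ S(n) = -4 + factorial(n + 3)/2**n.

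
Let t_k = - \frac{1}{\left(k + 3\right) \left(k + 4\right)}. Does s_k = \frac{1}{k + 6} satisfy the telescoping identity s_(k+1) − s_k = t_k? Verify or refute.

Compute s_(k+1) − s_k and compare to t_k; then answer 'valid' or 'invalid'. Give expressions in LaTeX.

s_(k+1) = 1/(k + 7)
s_(k+1) − s_k = -1/((k + 6)*(k + 7))
(s_(k+1) − s_k) − t_k = 6*(k + 5)/(k**4 + 20*k**3 + 145*k**2 + 450*k + 504)

Invalid: residual \frac{6 \left(k + 5\right)}{k^{4} + 20 k^{3} + 145 k^{2} + 450 k + 504} ≠ 0.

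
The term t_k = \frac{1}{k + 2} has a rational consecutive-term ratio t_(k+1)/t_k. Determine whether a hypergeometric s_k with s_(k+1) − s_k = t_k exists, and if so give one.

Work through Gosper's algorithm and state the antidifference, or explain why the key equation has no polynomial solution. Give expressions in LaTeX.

r(k) = (k + 2)/(k + 3) after simplifying.
Take A(k)=k + 2, B(k)=k + 3, C(k)=1.
Key eq: (k + 2)·f(k+1) = (k + 2)·f(k) + (1).
From deg A=1, deg B=1, deg C=0: d=0.
Put f(k) = c0: A·f(k+1) − B(k−1)·f(k) − C = -1; need -1 = 0 — inconsistent ⇒ no f, not summable.

none (Gosper's algorithm certifies no s_k)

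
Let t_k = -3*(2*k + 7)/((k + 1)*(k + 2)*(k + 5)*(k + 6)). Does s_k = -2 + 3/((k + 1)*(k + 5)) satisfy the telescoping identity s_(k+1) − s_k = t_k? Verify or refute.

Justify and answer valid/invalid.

s_(k+1) = -2 + 3/((k + 2)*(k + 6))
s_(k+1) − s_k = 3*(-2*k - 7)/(k**4 + 14*k**3 + 65*k**2 + 112*k + 60)
(s_(k+1) − s_k) − t_k = 0

Valid: the claim telescopes to t_k.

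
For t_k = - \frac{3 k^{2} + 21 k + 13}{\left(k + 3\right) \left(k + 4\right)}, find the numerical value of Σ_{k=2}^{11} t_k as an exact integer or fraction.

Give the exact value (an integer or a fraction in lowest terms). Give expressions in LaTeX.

Step 1: r(k) = (k + 3)*(21*k + 3*(k + 1)**2 + 34)/((k + 5)*(3*k**2 + 21*k + 13)).
Factor: A=k + 3; B=k + 5; C=k**2 + 7*k + 13/3.
Set up (k + 3)·f(k+1) − (k + 4)·f(k) − (k**2 + 7*k + 13/3) = 0.
Degrees (1,1,2) ⇒ d ≤ 2.
A polynomial solution: f(k) = k*(9*k + 4)/9.
Then R = B(k−1)f/C = k*(k + 4)*(9*k + 4)/(3*(3*k**2 + 21*k + 13)), so s_k = R(k)·t_k = k*(-9*k - 4)/(3*(k + 3)).
Δs = (-3*k**2 - 21*k - 13)/(k**2 + 7*k + 12), as required.
Σ_(k=2)^(11) t_k = s_(12) − s_(2) = -448/15 − (-44/15) = -404/15.

Σ = -404/15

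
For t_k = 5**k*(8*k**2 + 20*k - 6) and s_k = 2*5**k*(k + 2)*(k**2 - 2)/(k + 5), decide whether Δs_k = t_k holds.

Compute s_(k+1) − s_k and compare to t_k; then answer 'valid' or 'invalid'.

Invalid: residual 5**k*(-24*k**3 - 174*k**2 - 282*k + 78)/(k**2 + 11*k + 30) ≠ 0.

s_(k+1) = 10*5**k*(k + 3)*((k + 1)**2 - 2)/(k + 6)
s_(k+1) − s_k = 5**k*(8*k**4 + 84*k**3 + 280*k**2 + 252*k - 102)/(k**2 + 11*k + 30)
(s_(k+1) − s_k) − t_k = 5**k*(-24*k**3 - 174*k**2 - 282*k + 78)/(k**2 + 11*k + 30)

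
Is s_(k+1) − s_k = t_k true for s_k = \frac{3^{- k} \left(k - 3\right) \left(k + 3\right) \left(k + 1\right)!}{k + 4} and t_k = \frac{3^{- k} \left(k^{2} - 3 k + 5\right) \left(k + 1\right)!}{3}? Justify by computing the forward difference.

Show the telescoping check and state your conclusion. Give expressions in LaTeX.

Invalid: residual - \frac{3^{- k} \left(k^{3} + k^{2} - 10 k + 29\right) \left(k + 1\right)!}{3 \left(k + 4\right) \left(k + 5\right)} ≠ 0.

s_(k+1) = (k - 2)*(k + 4)*factorial(k + 2)/(3*3**k*(k + 5))
s_(k+1) − s_k = (k**4 + 5*k**3 - 3*k**2 - 5*k + 71)*factorial(k + 1)/(3*3**k*(k + 4)*(k + 5))
(s_(k+1) − s_k) − t_k = -(k**3 + k**2 - 10*k + 29)*factorial(k + 1)/(3*3**k*(k + 4)*(k + 5))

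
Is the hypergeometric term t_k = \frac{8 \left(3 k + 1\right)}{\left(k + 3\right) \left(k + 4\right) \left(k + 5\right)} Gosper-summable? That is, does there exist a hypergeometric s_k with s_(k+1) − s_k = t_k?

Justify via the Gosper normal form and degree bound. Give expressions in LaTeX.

The ratio is (k + 3)*(3*k + 4)/((k + 6)*(3*k + 1)).
Normal form (A,B,C) = (k + 3, k + 6, k + 1/3).
Set up (k + 3)·f(k+1) − (k + 5)·f(k) − (k + 1/3) = 0.
From deg A=1, deg B=1, deg C=1: d=2.
Solving with deg f ≤ 2: f(k) = k*(5*k - 1)/36.
Certificate R = B(k−1)f/C = k*(k + 5)*(5*k - 1)/(12*(3*k + 1)) gives s_k = 2*k*(5*k - 1)/(3*(k + 3)*(k + 4)).
Δs = 8*(3*k + 1)/(k**3 + 12*k**2 + 47*k + 60), as required.

Yes. s_k = \frac{2 k \left(5 k - 1\right)}{3 \left(k + 3\right) \left(k + 4\right)}.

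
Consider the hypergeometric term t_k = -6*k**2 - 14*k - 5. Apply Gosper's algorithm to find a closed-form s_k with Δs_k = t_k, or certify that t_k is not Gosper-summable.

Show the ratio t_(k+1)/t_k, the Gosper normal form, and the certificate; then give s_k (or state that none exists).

s_k = k*(-2*k**2 - 4*k + 1)

Compute t_(k+1)/t_k: get (6*k**2 + 26*k + 25)/(6*k**2 + 14*k + 5).
So A=1 and B=1, with C=k**2 + 7*k/3 + 5/6.
f must satisfy (1)·f(k+1) − (1)·f(k) = k**2 + 7*k/3 + 5/6.
d = 3 from the (0,0,2) case.
Solving with deg f ≤ 3: f(k) = k*(2*k**2 + 4*k - 1)/6.
Certificate R = B(k−1)f/C = k*(2*k**2 + 4*k - 1)/(6*k**2 + 14*k + 5) gives s_k = k*(-2*k**2 - 4*k + 1).
Check: Δs_k = -6*k**2 - 14*k - 5. ✓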